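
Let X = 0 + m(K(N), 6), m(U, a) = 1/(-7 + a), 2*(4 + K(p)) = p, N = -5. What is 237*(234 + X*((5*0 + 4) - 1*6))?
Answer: 55932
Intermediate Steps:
K(p) = -4 + p/2
X = -1 (X = 0 + 1/(-7 + 6) = 0 + 1/(-1) = 0 - 1 = -1)
237*(234 + X*((5*0 + 4) - 1*6)) = 237*(234 - ((5*0 + 4) - 1*6)) = 237*(234 - ((0 + 4) - 6)) = 237*(234 - (4 - 6)) = 237*(234 - 1*(-2)) = 237*(234 + 2) = 237*236 = 55932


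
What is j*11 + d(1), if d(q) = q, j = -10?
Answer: -109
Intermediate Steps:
j*11 + d(1) = -10*11 + 1 = -110 + 1 = -109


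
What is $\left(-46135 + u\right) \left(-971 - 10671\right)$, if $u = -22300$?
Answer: $796720270$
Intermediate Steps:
$\left(-46135 + u\right) \left(-971 - 10671\right) = \left(-46135 - 22300\right) \left(-971 - 10671\right) = \left(-68435\right) \left(-11642\right) = 796720270$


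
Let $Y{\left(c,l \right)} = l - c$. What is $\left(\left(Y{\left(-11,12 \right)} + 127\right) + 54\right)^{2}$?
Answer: $41616$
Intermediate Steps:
$\left(\left(Y{\left(-11,12 \right)} + 127\right) + 54\right)^{2} = \left(\left(\left(12 - -11\right) + 127\right) + 54\right)^{2} = \left(\left(\left(12 + 11\right) + 127\right) + 54\right)^{2} = \left(\left(23 + 127\right) + 54\right)^{2} = \left(150 + 54\right)^{2} = 204^{2} = 41616$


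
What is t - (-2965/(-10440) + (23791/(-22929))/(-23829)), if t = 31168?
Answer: 438976613999683/14084336968 ≈ 31168.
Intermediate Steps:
t - (-2965/(-10440) + (23791/(-22929))/(-23829)) = 31168 - (-2965/(-10440) + (23791/(-22929))/(-23829)) = 31168 - (-2965*(-1/10440) + (23791*(-1/22929))*(-1/23829)) = 31168 - (593/2088 - 23791/22929*(-1/23829)) = 31168 - (593/2088 + 23791/546375141) = 31168 - 1*4000618941/14084336968 = 31168 - 4000618941/14084336968 = 438976613999683/14084336968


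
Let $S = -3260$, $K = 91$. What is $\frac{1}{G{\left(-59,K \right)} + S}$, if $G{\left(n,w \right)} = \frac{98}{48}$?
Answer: $- \frac{24}{78191} \approx -0.00030694$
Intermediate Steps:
$G{\left(n,w \right)} = \frac{49}{24}$ ($G{\left(n,w \right)} = 98 \cdot \frac{1}{48} = \frac{49}{24}$)
$\frac{1}{G{\left(-59,K \right)} + S} = \frac{1}{\frac{49}{24} - 3260} = \frac{1}{- \frac{78191}{24}} = - \frac{24}{78191}$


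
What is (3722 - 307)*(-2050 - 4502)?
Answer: -22375080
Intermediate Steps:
(3722 - 307)*(-2050 - 4502) = 3415*(-6552) = -22375080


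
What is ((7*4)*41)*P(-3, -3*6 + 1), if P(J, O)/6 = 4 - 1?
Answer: 20664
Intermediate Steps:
P(J, O) = 18 (P(J, O) = 6*(4 - 1) = 6*3 = 18)
((7*4)*41)*P(-3, -3*6 + 1) = ((7*4)*41)*18 = (28*41)*18 = 1148*18 = 20664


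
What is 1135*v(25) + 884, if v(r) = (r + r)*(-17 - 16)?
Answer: -1871866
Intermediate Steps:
v(r) = -66*r (v(r) = (2*r)*(-33) = -66*r)
1135*v(25) + 884 = 1135*(-66*25) + 884 = 1135*(-1650) + 884 = -1872750 + 884 = -1871866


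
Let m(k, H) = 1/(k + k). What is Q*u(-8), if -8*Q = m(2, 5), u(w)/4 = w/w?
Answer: -⅛ ≈ -0.12500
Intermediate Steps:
u(w) = 4 (u(w) = 4*(w/w) = 4*1 = 4)
m(k, H) = 1/(2*k)
Q = -1/32 (Q = -1/(16*2) = -⅛*¼ = -1/32 ≈ -0.031250)
Q*u(-8) = -1/32*4 = -⅛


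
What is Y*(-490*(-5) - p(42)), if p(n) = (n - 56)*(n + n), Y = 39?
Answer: 141414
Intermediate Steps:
p(n) = 2*n*(-56 + n) (p(n) = (-56 + n)*(2*n) = 2*n*(-56 + n))
Y*(-490*(-5) - p(42)) = 39*(-490*(-5) - 2*42*(-56 + 42)) = 39*(2450 - 2*42*(-14)) = 39*(2450 - 1*(-1176)) = 39*(2450 + 1176) = 39*3626 = 141414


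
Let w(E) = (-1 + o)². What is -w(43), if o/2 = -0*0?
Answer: -1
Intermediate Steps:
o = 0 (o = 2*(-0*0) = 2*(-3*0) = 2*0 = 0)
w(E) = 1 (w(E) = (-1 + 0)² = (-1)² = 1)
-w(43) = -1*1 = -1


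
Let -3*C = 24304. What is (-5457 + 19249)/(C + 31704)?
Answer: 5172/8851 ≈ 0.58434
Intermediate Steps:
C = -24304/3 (C = -⅓*24304 = -24304/3 ≈ -8101.3)
(-5457 + 19249)/(C + 31704) = (-5457 + 19249)/(-24304/3 + 31704) = 13792/(70808/3) = 13792*(3/70808) = 5172/8851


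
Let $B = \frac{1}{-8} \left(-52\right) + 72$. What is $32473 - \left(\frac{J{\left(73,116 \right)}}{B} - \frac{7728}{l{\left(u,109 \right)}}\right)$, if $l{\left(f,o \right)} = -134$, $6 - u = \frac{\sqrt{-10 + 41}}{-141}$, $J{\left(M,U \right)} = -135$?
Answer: $\frac{340994929}{10519} \approx 32417.0$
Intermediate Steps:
$u = 6 + \frac{\sqrt{31}}{141}$ ($u = 6 - \frac{\sqrt{-10 + 41}}{-141} = 6 - \sqrt{31} \left(- \frac{1}{141}\right) = 6 - - \frac{\sqrt{31}}{141} = 6 + \frac{\sqrt{31}}{141} \approx 6.0395$)
$B = \frac{157}{2}$ ($B = \left(- \frac{1}{8}\right) \left(-52\right) + 72 = \frac{13}{2} + 72 = \frac{157}{2} \approx 78.5$)
$32473 - \left(\frac{J{\left(73,116 \right)}}{B} - \frac{7728}{l{\left(u,109 \right)}}\right) = 32473 - \left(- \frac{135}{\frac{157}{2}} - \frac{7728}{-134}\right) = 32473 - \left(\left(-135\right) \frac{2}{157} - - \frac{3864}{67}\right) = 32473 - \left(- \frac{270}{157} + \frac{3864}{67}\right) = 32473 - \frac{588558}{10519} = \frac{340994929}{10519}$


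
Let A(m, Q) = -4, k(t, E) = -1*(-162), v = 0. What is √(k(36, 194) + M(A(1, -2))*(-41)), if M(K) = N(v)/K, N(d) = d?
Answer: 9*√2 ≈ 12.728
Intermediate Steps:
k(t, E) = 162
M(K) = 0 (M(K) = 0/K = 0)
√(k(36, 194) + M(A(1, -2))*(-41)) = √(162 + 0*(-41)) = √(162 + 0) = √162 = 9*√2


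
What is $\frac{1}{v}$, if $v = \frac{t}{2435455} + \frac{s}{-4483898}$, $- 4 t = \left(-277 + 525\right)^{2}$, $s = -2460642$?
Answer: $\frac{5460165901795}{2961919223231} \approx 1.8435$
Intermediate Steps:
$t = -15376$ ($t = - \frac{\left(-277 + 525\right)^{2}}{4} = - \frac{248^{2}}{4} = \left(- \frac{1}{4}\right) 61504 = -15376$)
$v = \frac{2961919223231}{5460165901795}$ ($v = - \frac{15376}{2435455} - \frac{2460642}{-4483898} = \left(-15376\right) \frac{1}{2435455} - - \frac{1230321}{2241949} = - \frac{15376}{2435455} + \frac{1230321}{2241949} = \frac{2961919223231}{5460165901795} \approx 0.54246$)
$\frac{1}{v} = \frac{1}{\frac{2961919223231}{5460165901795}} = \frac{5460165901795}{2961919223231}$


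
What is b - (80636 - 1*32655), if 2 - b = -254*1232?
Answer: 264949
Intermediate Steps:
b = 312930 (b = 2 - (-254)*1232 = 2 - 1*(-312928) = 2 + 312928 = 312930)
b - (80636 - 1*32655) = 312930 - (80636 - 1*32655) = 312930 - (80636 - 32655) = 312930 - 1*47981 = 312930 - 47981 = 264949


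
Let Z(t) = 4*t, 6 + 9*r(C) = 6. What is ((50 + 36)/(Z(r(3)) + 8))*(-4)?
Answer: -43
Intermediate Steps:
r(C) = 0 (r(C) = -⅔ + (⅑)*6 = -⅔ + ⅔ = 0)
((50 + 36)/(Z(r(3)) + 8))*(-4) = ((50 + 36)/(4*0 + 8))*(-4) = (86/(0 + 8))*(-4) = (86/8)*(-4) = (86*(⅛))*(-4) = (43/4)*(-4) = -43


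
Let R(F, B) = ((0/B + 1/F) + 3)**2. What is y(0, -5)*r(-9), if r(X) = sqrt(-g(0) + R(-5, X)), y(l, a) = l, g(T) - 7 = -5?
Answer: 0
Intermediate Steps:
g(T) = 2 (g(T) = 7 - 5 = 2)
R(F, B) = (3 + 1/F)**2 (R(F, B) = ((0 + 1/F) + 3)**2 = (1/F + 3)**2 = (3 + 1/F)**2)
r(X) = sqrt(146)/5 (r(X) = sqrt(-1*2 + (1 + 3*(-5))**2/(-5)**2) = sqrt(-2 + (1 - 15)**2/25) = sqrt(-2 + (1/25)*(-14)**2) = sqrt(-2 + (1/25)*196) = sqrt(-2 + 196/25) = sqrt(146/25) = sqrt(146)/5)
y(0, -5)*r(-9) = 0*(sqrt(146)/5) = 0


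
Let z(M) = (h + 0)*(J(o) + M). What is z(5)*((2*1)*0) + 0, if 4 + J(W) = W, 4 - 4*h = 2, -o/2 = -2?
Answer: 0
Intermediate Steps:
o = 4 (o = -2*(-2) = 4)
h = ½ (h = 1 - ¼*2 = 1 - ½ = ½ ≈ 0.50000)
J(W) = -4 + W
z(M) = M/2 (z(M) = (½ + 0)*((-4 + 4) + M) = (0 + M)/2 = M/2)
z(5)*((2*1)*0) + 0 = ((½)*5)*((2*1)*0) + 0 = 5*(2*0)/2 + 0 = (5/2)*0 + 0 = 0 + 0 = 0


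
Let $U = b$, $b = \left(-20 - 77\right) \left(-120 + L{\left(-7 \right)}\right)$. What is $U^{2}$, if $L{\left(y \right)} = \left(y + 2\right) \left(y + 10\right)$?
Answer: $171479025$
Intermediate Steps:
$L{\left(y \right)} = \left(2 + y\right) \left(10 + y\right)$
$b = 13095$ ($b = \left(-20 - 77\right) \left(-120 + \left(20 + \left(-7\right)^{2} + 12 \left(-7\right)\right)\right) = - 97 \left(-120 + \left(20 + 49 - 84\right)\right) = - 97 \left(-120 - 15\right) = \left(-97\right) \left(-135\right) = 13095$)
$U = 13095$
$U^{2} = 13095^{2} = 171479025$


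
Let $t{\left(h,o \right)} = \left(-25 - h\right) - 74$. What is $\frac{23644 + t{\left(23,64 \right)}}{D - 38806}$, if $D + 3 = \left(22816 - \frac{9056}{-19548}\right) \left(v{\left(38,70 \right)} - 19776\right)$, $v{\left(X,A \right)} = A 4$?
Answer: $- \frac{114952014}{2174072735359} \approx -5.2874 \cdot 10^{-5}$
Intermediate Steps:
$t{\left(h,o \right)} = -99 - h$
$v{\left(X,A \right)} = 4 A$
$D = - \frac{2173883090437}{4887}$ ($D = -3 + \left(22816 - \frac{9056}{-19548}\right) \left(4 \cdot 70 - 19776\right) = -3 + \left(22816 - - \frac{2264}{4887}\right) \left(280 - 19776\right) = -3 + \left(22816 + \frac{2264}{4887}\right) \left(-19496\right) = -3 + \frac{111504056}{4887} \left(-19496\right) = -3 - \frac{2173883075776}{4887} = - \frac{2173883090437}{4887} \approx -4.4483 \cdot 10^{8}$)
$\frac{23644 + t{\left(23,64 \right)}}{D - 38806} = \frac{23644 - 122}{- \frac{2173883090437}{4887} - 38806} = \frac{23644 - 122}{- \frac{2174072735359}{4887}} = \left(23644 - 122\right) \left(- \frac{4887}{2174072735359}\right) = 23522 \left(- \frac{4887}{2174072735359}\right) = - \frac{114952014}{2174072735359}$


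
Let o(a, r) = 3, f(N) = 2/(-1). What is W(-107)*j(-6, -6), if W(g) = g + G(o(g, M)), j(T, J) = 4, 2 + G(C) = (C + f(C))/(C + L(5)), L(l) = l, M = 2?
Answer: -871/2 ≈ -435.50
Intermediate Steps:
f(N) = -2 (f(N) = 2*(-1) = -2)
G(C) = -2 + (-2 + C)/(5 + C) (G(C) = -2 + (C - 2)/(C + 5) = -2 + (-2 + C)/(5 + C))
W(g) = -15/8 + g (W(g) = g + (-12 - 1*3)/(5 + 3) = g + (-12 - 3)/8 = g + (⅛)*(-15) = g - 15/8 = -15/8 + g)
W(-107)*j(-6, -6) = (-15/8 - 107)*4 = -871/8*4 = -871/2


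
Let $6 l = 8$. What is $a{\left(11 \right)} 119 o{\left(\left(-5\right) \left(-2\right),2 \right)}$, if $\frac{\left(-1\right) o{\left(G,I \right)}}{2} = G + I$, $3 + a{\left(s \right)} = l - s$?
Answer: $36176$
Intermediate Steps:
$l = \frac{4}{3}$ ($l = \frac{1}{6} \cdot 8 = \frac{4}{3} \approx 1.3333$)
$a{\left(s \right)} = - \frac{5}{3} - s$ ($a{\left(s \right)} = -3 - \left(- \frac{4}{3} + s\right) = - \frac{5}{3} - s$)
$o{\left(G,I \right)} = - 2 G - 2 I$ ($o{\left(G,I \right)} = - 2 \left(G + I\right) = - 2 G - 2 I$)
$a{\left(11 \right)} 119 o{\left(\left(-5\right) \left(-2\right),2 \right)} = \left(- \frac{5}{3} - 11\right) 119 \left(- 2 \left(\left(-5\right) \left(-2\right)\right) - 4\right) = \left(- \frac{5}{3} - 11\right) 119 \left(\left(-2\right) 10 - 4\right) = \left(- \frac{38}{3}\right) 119 \left(-20 - 4\right) = \left(- \frac{4522}{3}\right) \left(-24\right) = 36176$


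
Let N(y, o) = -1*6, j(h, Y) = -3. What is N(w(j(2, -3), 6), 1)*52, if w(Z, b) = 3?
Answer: -312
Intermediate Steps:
N(y, o) = -6
N(w(j(2, -3), 6), 1)*52 = -6*52 = -312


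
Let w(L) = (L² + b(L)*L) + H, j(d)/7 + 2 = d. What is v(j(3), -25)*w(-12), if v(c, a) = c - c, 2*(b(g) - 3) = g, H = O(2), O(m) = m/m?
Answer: 0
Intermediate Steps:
O(m) = 1
H = 1
b(g) = 3 + g/2
j(d) = -14 + 7*d
w(L) = 1 + L² + L*(3 + L/2) (w(L) = (L² + (3 + L/2)*L) + 1 = (L² + L*(3 + L/2)) + 1 = 1 + L² + L*(3 + L/2))
v(c, a) = 0
v(j(3), -25)*w(-12) = 0*(1 + 3*(-12) + (3/2)*(-12)²) = 0*(1 - 36 + (3/2)*144) = 0*(1 - 36 + 216) = 0*181 = 0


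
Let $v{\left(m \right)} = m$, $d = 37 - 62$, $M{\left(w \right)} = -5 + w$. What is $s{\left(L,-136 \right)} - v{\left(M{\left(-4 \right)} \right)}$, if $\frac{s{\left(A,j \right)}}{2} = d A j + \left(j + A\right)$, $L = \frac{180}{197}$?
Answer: $\frac{1172549}{197} \approx 5952.0$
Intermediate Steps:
$L = \frac{180}{197}$ ($L = 180 \cdot \frac{1}{197} = \frac{180}{197} \approx 0.91371$)
$d = -25$
$s{\left(A,j \right)} = 2 A + 2 j - 50 A j$ ($s{\left(A,j \right)} = 2 \left(- 25 A j + \left(j + A\right)\right) = 2 \left(- 25 A j + \left(A + j\right)\right) = 2 \left(A + j - 25 A j\right) = 2 A + 2 j - 50 A j$)
$s{\left(L,-136 \right)} - v{\left(M{\left(-4 \right)} \right)} = \left(2 \cdot \frac{180}{197} + 2 \left(-136\right) - \frac{9000}{197} \left(-136\right)\right) - \left(-5 - 4\right) = \left(\frac{360}{197} - 272 + \frac{1224000}{197}\right) - -9 = \frac{1170776}{197} + 9 = \frac{1172549}{197}$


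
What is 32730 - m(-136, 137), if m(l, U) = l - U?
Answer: 33003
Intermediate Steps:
32730 - m(-136, 137) = 32730 - (-136 - 1*137) = 32730 - (-136 - 137) = 32730 - 1*(-273) = 32730 + 273 = 33003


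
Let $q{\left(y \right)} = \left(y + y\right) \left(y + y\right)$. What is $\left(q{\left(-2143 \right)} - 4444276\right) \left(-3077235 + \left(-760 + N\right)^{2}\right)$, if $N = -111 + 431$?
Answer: $-40156116865200$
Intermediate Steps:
$N = 320$
$q{\left(y \right)} = 4 y^{2}$ ($q{\left(y \right)} = 2 y 2 y = 4 y^{2}$)
$\left(q{\left(-2143 \right)} - 4444276\right) \left(-3077235 + \left(-760 + N\right)^{2}\right) = \left(4 \left(-2143\right)^{2} - 4444276\right) \left(-3077235 + \left(-760 + 320\right)^{2}\right) = \left(4 \cdot 4592449 - 4444276\right) \left(-3077235 + \left(-440\right)^{2}\right) = \left(18369796 - 4444276\right) \left(-3077235 + 193600\right) = 13925520 \left(-2883635\right) = -40156116865200$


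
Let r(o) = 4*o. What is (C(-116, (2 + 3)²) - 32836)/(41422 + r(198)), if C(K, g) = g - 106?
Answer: -32917/42214 ≈ -0.77977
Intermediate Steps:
C(K, g) = -106 + g
(C(-116, (2 + 3)²) - 32836)/(41422 + r(198)) = ((-106 + (2 + 3)²) - 32836)/(41422 + 4*198) = ((-106 + 5²) - 32836)/(41422 + 792) = ((-106 + 25) - 32836)/42214 = (-81 - 32836)*(1/42214) = -32917*1/42214 = -32917/42214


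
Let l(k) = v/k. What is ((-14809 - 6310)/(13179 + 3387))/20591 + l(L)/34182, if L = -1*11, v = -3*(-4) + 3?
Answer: -32973343/323884425447 ≈ -0.00010181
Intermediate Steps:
v = 15 (v = 12 + 3 = 15)
L = -11
l(k) = 15/k
((-14809 - 6310)/(13179 + 3387))/20591 + l(L)/34182 = ((-14809 - 6310)/(13179 + 3387))/20591 + (15/(-11))/34182 = -21119/16566*(1/20591) + (15*(-1/11))*(1/34182) = -21119*1/16566*(1/20591) - 15/11*1/34182 = -21119/16566*1/20591 - 5/125334 = -21119/341110506 - 5/125334 = -32973343/323884425447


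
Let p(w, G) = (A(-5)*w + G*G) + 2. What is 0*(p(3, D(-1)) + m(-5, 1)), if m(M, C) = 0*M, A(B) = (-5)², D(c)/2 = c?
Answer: 0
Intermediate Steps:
D(c) = 2*c
A(B) = 25
m(M, C) = 0
p(w, G) = 2 + G² + 25*w (p(w, G) = (25*w + G*G) + 2 = (25*w + G²) + 2 = (G² + 25*w) + 2 = 2 + G² + 25*w)
0*(p(3, D(-1)) + m(-5, 1)) = 0*((2 + (2*(-1))² + 25*3) + 0) = 0*((2 + (-2)² + 75) + 0) = 0*((2 + 4 + 75) + 0) = 0*(81 + 0) = 0*81 = 0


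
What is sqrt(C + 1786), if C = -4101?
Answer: I*sqrt(2315) ≈ 48.114*I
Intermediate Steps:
sqrt(C + 1786) = sqrt(-4101 + 1786) = sqrt(-2315) = I*sqrt(2315)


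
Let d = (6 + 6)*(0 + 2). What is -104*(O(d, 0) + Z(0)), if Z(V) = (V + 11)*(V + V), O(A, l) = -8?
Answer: 832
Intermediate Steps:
d = 24 (d = 12*2 = 24)
Z(V) = 2*V*(11 + V) (Z(V) = (11 + V)*(2*V) = 2*V*(11 + V))
-104*(O(d, 0) + Z(0)) = -104*(-8 + 2*0*(11 + 0)) = -104*(-8 + 2*0*11) = -104*(-8 + 0) = -104*(-8) = 832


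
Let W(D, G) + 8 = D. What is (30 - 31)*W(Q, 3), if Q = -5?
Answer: 13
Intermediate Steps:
W(D, G) = -8 + D
(30 - 31)*W(Q, 3) = (30 - 31)*(-8 - 5) = -1*(-13) = 13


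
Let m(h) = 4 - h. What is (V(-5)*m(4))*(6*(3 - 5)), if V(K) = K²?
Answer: 0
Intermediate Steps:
(V(-5)*m(4))*(6*(3 - 5)) = ((-5)²*(4 - 1*4))*(6*(3 - 5)) = (25*(4 - 4))*(6*(-2)) = (25*0)*(-12) = 0*(-12) = 0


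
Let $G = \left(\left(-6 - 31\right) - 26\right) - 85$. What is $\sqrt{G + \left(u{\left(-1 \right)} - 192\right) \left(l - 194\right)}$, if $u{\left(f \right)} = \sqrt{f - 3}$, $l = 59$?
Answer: $\sqrt{25772 - 270 i} \approx 160.54 - 0.8409 i$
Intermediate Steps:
$u{\left(f \right)} = \sqrt{-3 + f}$
$G = -148$ ($G = \left(-37 - 26\right) - 85 = -63 - 85 = -148$)
$\sqrt{G + \left(u{\left(-1 \right)} - 192\right) \left(l - 194\right)} = \sqrt{-148 + \left(\sqrt{-3 - 1} - 192\right) \left(59 - 194\right)} = \sqrt{-148 + \left(\sqrt{-4} - 192\right) \left(-135\right)} = \sqrt{-148 + \left(2 i - 192\right) \left(-135\right)} = \sqrt{-148 + \left(-192 + 2 i\right) \left(-135\right)} = \sqrt{-148 + \left(25920 - 270 i\right)} = \sqrt{25772 - 270 i}$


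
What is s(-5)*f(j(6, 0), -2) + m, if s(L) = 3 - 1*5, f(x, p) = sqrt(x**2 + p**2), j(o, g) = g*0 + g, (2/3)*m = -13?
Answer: -47/2 ≈ -23.500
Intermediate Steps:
m = -39/2 (m = (3/2)*(-13) = -39/2 ≈ -19.500)
j(o, g) = g (j(o, g) = 0 + g = g)
f(x, p) = sqrt(p**2 + x**2)
s(L) = -2 (s(L) = 3 - 5 = -2)
s(-5)*f(j(6, 0), -2) + m = -2*sqrt((-2)**2 + 0**2) - 39/2 = -2*sqrt(4 + 0) - 39/2 = -2*sqrt(4) - 39/2 = -2*2 - 39/2 = -4 - 39/2 = -47/2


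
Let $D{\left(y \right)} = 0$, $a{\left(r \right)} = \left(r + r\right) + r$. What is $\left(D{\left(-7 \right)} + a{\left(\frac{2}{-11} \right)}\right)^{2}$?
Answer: $\frac{36}{121} \approx 0.29752$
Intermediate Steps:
$a{\left(r \right)} = 3 r$ ($a{\left(r \right)} = 2 r + r = 3 r$)
$\left(D{\left(-7 \right)} + a{\left(\frac{2}{-11} \right)}\right)^{2} = \left(0 + 3 \frac{2}{-11}\right)^{2} = \left(0 + 3 \cdot 2 \left(- \frac{1}{11}\right)\right)^{2} = \left(0 + 3 \left(- \frac{2}{11}\right)\right)^{2} = \left(0 - \frac{6}{11}\right)^{2} = \left(- \frac{6}{11}\right)^{2} = \frac{36}{121}$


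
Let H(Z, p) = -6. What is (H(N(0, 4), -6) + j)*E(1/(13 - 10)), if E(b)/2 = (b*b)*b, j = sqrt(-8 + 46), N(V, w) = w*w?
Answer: -4/9 + 2*sqrt(38)/27 ≈ 0.012179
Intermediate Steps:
N(V, w) = w**2
j = sqrt(38) ≈ 6.1644
E(b) = 2*b**3 (E(b) = 2*((b*b)*b) = 2*(b**2*b) = 2*b**3)
(H(N(0, 4), -6) + j)*E(1/(13 - 10)) = (-6 + sqrt(38))*(2*(1/(13 - 10))**3) = (-6 + sqrt(38))*(2*(1/3)**3) = (-6 + sqrt(38))*(2*(1/27)) = (-6 + sqrt(38))*(2/27) = -4/9 + 2*sqrt(38)/27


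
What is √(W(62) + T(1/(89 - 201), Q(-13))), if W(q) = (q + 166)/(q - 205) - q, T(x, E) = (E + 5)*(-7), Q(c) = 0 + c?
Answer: I*√155298/143 ≈ 2.7558*I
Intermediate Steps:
Q(c) = c
T(x, E) = -35 - 7*E (T(x, E) = (5 + E)*(-7) = -35 - 7*E)
W(q) = -q + (166 + q)/(-205 + q) (W(q) = (166 + q)/(-205 + q) - q = -q + (166 + q)/(-205 + q))
√(W(62) + T(1/(89 - 201), Q(-13))) = √((166 - 1*62² + 206*62)/(-205 + 62) + (-35 - 7*(-13))) = √((166 - 1*3844 + 12772)/(-143) + (-35 + 91)) = √(-(166 - 3844 + 12772)/143 + 56) = √(-1/143*9094 + 56) = √(-9094/143 + 56) = √(-1086/143) = I*√155298/143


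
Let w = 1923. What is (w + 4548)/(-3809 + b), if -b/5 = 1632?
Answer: -6471/11969 ≈ -0.54065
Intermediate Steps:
b = -8160 (b = -5*1632 = -8160)
(w + 4548)/(-3809 + b) = (1923 + 4548)/(-3809 - 8160) = 6471/(-11969) = 6471*(-1/11969) = -6471/11969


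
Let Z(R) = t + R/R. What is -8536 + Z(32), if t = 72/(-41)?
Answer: -350007/41 ≈ -8536.8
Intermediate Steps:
t = -72/41 (t = 72*(-1/41) = -72/41 ≈ -1.7561)
Z(R) = -31/41 (Z(R) = -72/41 + R/R = -72/41 + 1 = -31/41)
-8536 + Z(32) = -8536 - 31/41 = -350007/41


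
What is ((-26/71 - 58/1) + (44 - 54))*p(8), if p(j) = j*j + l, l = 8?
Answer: -349488/71 ≈ -4922.4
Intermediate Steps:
p(j) = 8 + j**2 (p(j) = j*j + 8 = j**2 + 8 = 8 + j**2)
((-26/71 - 58/1) + (44 - 54))*p(8) = ((-26/71 - 58/1) + (44 - 54))*(8 + 8**2) = ((-26*1/71 - 58*1) - 10)*(8 + 64) = ((-26/71 - 58) - 10)*72 = (-4144/71 - 10)*72 = -4854/71*72 = -349488/71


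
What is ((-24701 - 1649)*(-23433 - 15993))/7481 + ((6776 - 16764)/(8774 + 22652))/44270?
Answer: 361328296800170443/2601946074655 ≈ 1.3887e+5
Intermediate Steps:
((-24701 - 1649)*(-23433 - 15993))/7481 + ((6776 - 16764)/(8774 + 22652))/44270 = -26350*(-39426)*(1/7481) - 9988/31426*(1/44270) = 1038875100*(1/7481) - 9988*1/31426*(1/44270) = 1038875100/7481 - 4994/15713*1/44270 = 1038875100/7481 - 2497/347807255 = 361328296800170443/2601946074655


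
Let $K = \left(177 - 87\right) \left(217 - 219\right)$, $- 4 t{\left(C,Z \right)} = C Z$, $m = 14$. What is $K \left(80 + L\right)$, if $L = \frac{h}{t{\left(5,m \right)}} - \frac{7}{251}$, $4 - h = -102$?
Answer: $- \frac{23376348}{1757} \approx -13305.0$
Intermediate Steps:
$t{\left(C,Z \right)} = - \frac{C Z}{4}$
$h = 106$ ($h = 4 - -102 = 4 + 102 = 106$)
$L = - \frac{53457}{8785}$ ($L = \frac{106}{\left(- \frac{1}{4}\right) 5 \cdot 14} - \frac{7}{251} = \frac{106}{- \frac{35}{2}} - \frac{7}{251} = 106 \left(- \frac{2}{35}\right) - \frac{7}{251} = - \frac{212}{35} - \frac{7}{251} = - \frac{53457}{8785} \approx -6.085$)
$K = -180$ ($K = 90 \left(-2\right) = -180$)
$K \left(80 + L\right) = - 180 \left(80 - \frac{53457}{8785}\right) = \left(-180\right) \frac{649343}{8785} = - \frac{23376348}{1757}$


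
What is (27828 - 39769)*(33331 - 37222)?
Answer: 46462431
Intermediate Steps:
(27828 - 39769)*(33331 - 37222) = -11941*(-3891) = 46462431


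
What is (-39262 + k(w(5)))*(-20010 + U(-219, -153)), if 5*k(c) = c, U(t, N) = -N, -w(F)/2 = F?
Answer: 779665248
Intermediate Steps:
w(F) = -2*F
k(c) = c/5
(-39262 + k(w(5)))*(-20010 + U(-219, -153)) = (-39262 + (-2*5)/5)*(-20010 - 1*(-153)) = (-39262 + (⅕)*(-10))*(-20010 + 153) = (-39262 - 2)*(-19857) = -39264*(-19857) = 779665248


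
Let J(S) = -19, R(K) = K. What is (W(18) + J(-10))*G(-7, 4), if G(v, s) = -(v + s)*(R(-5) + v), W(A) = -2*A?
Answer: 1980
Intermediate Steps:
G(v, s) = -(-5 + v)*(s + v) (G(v, s) = -(v + s)*(-5 + v) = -(s + v)*(-5 + v) = -(-5 + v)*(s + v))
(W(18) + J(-10))*G(-7, 4) = (-2*18 - 19)*(-1*(-7)² + 5*4 + 5*(-7) - 1*4*(-7)) = (-36 - 19)*(-1*49 + 20 - 35 + 28) = -55*(-49 + 20 - 35 + 28) = -55*(-36) = 1980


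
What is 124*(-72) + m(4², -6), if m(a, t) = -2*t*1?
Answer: -8916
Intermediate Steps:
m(a, t) = -2*t
124*(-72) + m(4², -6) = 124*(-72) - 2*(-6) = -8928 + 12 = -8916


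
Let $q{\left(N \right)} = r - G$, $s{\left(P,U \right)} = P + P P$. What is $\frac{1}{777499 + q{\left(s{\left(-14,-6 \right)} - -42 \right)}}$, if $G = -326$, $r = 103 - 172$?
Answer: $\frac{1}{777756} \approx 1.2858 \cdot 10^{-6}$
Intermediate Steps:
$s{\left(P,U \right)} = P + P^{2}$
$r = -69$
$q{\left(N \right)} = 257$ ($q{\left(N \right)} = -69 - -326 = -69 + 326 = 257$)
$\frac{1}{777499 + q{\left(s{\left(-14,-6 \right)} - -42 \right)}} = \frac{1}{777499 + 257} = \frac{1}{777756}$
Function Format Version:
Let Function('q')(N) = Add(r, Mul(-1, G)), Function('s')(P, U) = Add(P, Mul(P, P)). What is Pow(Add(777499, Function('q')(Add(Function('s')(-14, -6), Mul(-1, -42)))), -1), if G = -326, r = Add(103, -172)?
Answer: Rational(1, 777756) ≈ 1.2858e-6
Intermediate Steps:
Function('s')(P, U) = Add(P, Pow(P, 2))
r = -69
Function('q')(N) = 257 (Function('q')(N) = Add(-69, Mul(-1, -326)) = Add(-69, 326) = 257)
Pow(Add(777499, Function('q')(Add(Function('s')(-14, -6), Mul(-1, -42)))), -1) = Pow(Add(777499, 257), -1) = Pow(777756, -1) = Rational(1, 777756)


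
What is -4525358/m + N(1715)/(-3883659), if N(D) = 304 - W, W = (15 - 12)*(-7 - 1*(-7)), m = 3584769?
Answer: -1952893010522/1546891154419 ≈ -1.2625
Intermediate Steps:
W = 0 (W = 3*(-7 + 7) = 3*0 = 0)
N(D) = 304 (N(D) = 304 - 1*0 = 304 + 0 = 304)
-4525358/m + N(1715)/(-3883659) = -4525358/3584769 + 304/(-3883659) = -4525358*1/3584769 + 304*(-1/3883659) = -4525358/3584769 - 304/3883659 = -1952893010522/1546891154419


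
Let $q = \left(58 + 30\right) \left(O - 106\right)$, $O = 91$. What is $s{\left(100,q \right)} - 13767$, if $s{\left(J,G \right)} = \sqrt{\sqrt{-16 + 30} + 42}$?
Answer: $-13767 + \sqrt{42 + \sqrt{14}} \approx -13760.0$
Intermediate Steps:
$q = -1320$ ($q = \left(58 + 30\right) \left(91 - 106\right) = 88 \left(-15\right) = -1320$)
$s{\left(J,G \right)} = \sqrt{42 + \sqrt{14}}$ ($s{\left(J,G \right)} = \sqrt{\sqrt{14} + 42} = \sqrt{42 + \sqrt{14}}$)
$s{\left(100,q \right)} - 13767 = \sqrt{42 + \sqrt{14}} - 13767 = -13767 + \sqrt{42 + \sqrt{14}}$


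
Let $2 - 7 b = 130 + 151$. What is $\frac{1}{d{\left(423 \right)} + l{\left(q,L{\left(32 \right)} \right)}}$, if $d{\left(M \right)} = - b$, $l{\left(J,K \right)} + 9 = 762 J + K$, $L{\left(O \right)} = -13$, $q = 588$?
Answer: $\frac{7}{3136517} \approx 2.2318 \cdot 10^{-6}$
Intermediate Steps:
$l{\left(J,K \right)} = -9 + K + 762 J$ ($l{\left(J,K \right)} = -9 + \left(762 J + K\right) = -9 + \left(K + 762 J\right) = -9 + K + 762 J$)
$b = - \frac{279}{7}$ ($b = \frac{2}{7} - \frac{130 + 151}{7} = \frac{2}{7} - \frac{281}{7} = - \frac{279}{7} \approx -39.857$)
$d{\left(M \right)} = \frac{279}{7}$ ($d{\left(M \right)} = \left(-1\right) \left(- \frac{279}{7}\right) = \frac{279}{7}$)
$\frac{1}{d{\left(423 \right)} + l{\left(q,L{\left(32 \right)} \right)}} = \frac{1}{\frac{279}{7} - -448034} = \frac{1}{\frac{279}{7} + 448034} = \frac{1}{\frac{3136517}{7}} = \frac{7}{3136517}$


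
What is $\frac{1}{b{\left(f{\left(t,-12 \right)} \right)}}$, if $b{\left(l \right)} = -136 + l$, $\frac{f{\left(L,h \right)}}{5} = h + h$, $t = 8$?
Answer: $- \frac{1}{256} \approx -0.0039063$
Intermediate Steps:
$f{\left(L,h \right)} = 10 h$ ($f{\left(L,h \right)} = 5 \left(h + h\right) = 5 \cdot 2 h = 10 h$)
$\frac{1}{b{\left(f{\left(t,-12 \right)} \right)}} = \frac{1}{-136 + 10 \left(-12\right)} = \frac{1}{-136 - 120} = \frac{1}{-256} = - \frac{1}{256}$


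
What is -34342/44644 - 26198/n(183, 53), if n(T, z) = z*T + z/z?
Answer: -93918807/27065425 ≈ -3.4701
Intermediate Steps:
n(T, z) = 1 + T*z (n(T, z) = T*z + 1 = 1 + T*z)
-34342/44644 - 26198/n(183, 53) = -34342/44644 - 26198/(1 + 183*53) = -34342*1/44644 - 26198/(1 + 9699) = -17171/22322 - 26198/9700 = -17171/22322 - 26198*1/9700 = -17171/22322 - 13099/4850 = -93918807/27065425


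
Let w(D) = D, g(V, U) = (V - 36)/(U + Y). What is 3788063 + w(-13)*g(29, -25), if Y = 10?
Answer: 56820854/15 ≈ 3.7881e+6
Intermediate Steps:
g(V, U) = (-36 + V)/(10 + U) (g(V, U) = (V - 36)/(U + 10) = (-36 + V)/(10 + U))
3788063 + w(-13)*g(29, -25) = 3788063 - 13*(-36 + 29)/(10 - 25) = 3788063 - 13*(-7)/(-15) = 3788063 - (-13)*(-7)/15 = 3788063 - 13*7/15 = 3788063 - 91/15 = 56820854/15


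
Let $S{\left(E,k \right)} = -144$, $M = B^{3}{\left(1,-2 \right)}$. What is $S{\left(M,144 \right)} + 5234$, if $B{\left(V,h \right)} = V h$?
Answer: $5090$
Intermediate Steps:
$M = -8$ ($M = \left(1 \left(-2\right)\right)^{3} = \left(-2\right)^{3} = -8$)
$S{\left(M,144 \right)} + 5234 = -144 + 5234 = 5090$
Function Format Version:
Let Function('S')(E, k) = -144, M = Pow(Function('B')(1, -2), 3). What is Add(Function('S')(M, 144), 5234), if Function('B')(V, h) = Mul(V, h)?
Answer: 5090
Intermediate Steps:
M = -8 (M = Pow(Mul(1, -2), 3) = Pow(-2, 3) = -8)
Add(Function('S')(M, 144), 5234) = Add(-144, 5234) = 5090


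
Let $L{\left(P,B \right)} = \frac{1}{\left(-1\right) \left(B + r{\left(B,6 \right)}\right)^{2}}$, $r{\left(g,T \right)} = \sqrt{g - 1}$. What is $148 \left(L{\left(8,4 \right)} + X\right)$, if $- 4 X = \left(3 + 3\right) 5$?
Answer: $- \frac{190402}{169} + \frac{1184 \sqrt{3}}{169} \approx -1114.5$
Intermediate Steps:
$r{\left(g,T \right)} = \sqrt{-1 + g}$
$L{\left(P,B \right)} = - \frac{1}{\left(B + \sqrt{-1 + B}\right)^{2}}$ ($L{\left(P,B \right)} = \frac{1}{\left(-1\right) \left(B + \sqrt{-1 + B}\right)^{2}} = - \frac{1}{\left(B + \sqrt{-1 + B}\right)^{2}}$)
$X = - \frac{15}{2}$ ($X = - \frac{\left(3 + 3\right) 5}{4} = - \frac{6 \cdot 5}{4} = \left(- \frac{1}{4}\right) 30 = - \frac{15}{2} \approx -7.5$)
$148 \left(L{\left(8,4 \right)} + X\right) = 148 \left(- \frac{1}{\left(4 + \sqrt{-1 + 4}\right)^{2}} - \frac{15}{2}\right) = 148 \left(- \frac{1}{\left(4 + \sqrt{3}\right)^{2}} - \frac{15}{2}\right) = 148 \left(- \frac{15}{2} - \frac{1}{\left(4 + \sqrt{3}\right)^{2}}\right) = -1110 - \frac{148}{\left(4 + \sqrt{3}\right)^{2}}$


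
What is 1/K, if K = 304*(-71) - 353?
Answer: -1/21937 ≈ -4.5585e-5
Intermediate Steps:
K = -21937 (K = -21584 - 353 = -21937)
1/K = 1/(-21937) = -1/21937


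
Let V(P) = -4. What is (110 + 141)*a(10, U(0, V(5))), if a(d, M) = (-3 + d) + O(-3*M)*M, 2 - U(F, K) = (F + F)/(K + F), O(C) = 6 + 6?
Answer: 7781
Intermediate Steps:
O(C) = 12
U(F, K) = 2 - 2*F/(F + K) (U(F, K) = 2 - (F + F)/(K + F) = 2 - 2*F/(F + K))
a(d, M) = -3 + d + 12*M (a(d, M) = (-3 + d) + 12*M = -3 + d + 12*M)
(110 + 141)*a(10, U(0, V(5))) = (110 + 141)*(-3 + 10 + 12*(2*(-4)/(0 - 4))) = 251*(-3 + 10 + 12*(2*(-4)/(-4))) = 251*(-3 + 10 + 12*(2*(-4)*(-1/4))) = 251*(-3 + 10 + 12*2) = 251*(-3 + 10 + 24) = 251*31 = 7781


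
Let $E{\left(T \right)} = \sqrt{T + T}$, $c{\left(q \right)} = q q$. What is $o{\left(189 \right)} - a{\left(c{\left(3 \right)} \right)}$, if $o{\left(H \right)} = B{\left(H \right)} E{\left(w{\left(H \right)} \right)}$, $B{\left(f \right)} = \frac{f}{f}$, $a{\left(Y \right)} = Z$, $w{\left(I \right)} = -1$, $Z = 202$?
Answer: $-202 + i \sqrt{2} \approx -202.0 + 1.4142 i$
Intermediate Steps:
$c{\left(q \right)} = q^{2}$
$a{\left(Y \right)} = 202$
$B{\left(f \right)} = 1$
$E{\left(T \right)} = \sqrt{2} \sqrt{T}$ ($E{\left(T \right)} = \sqrt{2 T} = \sqrt{2} \sqrt{T}$)
$o{\left(H \right)} = i \sqrt{2}$ ($o{\left(H \right)} = 1 \sqrt{2} \sqrt{-1} = 1 \sqrt{2} i = 1 i \sqrt{2} = i \sqrt{2}$)
$o{\left(189 \right)} - a{\left(c{\left(3 \right)} \right)} = i \sqrt{2} - 202 = -202 + i \sqrt{2}$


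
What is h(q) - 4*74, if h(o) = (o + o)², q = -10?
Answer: 104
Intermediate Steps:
h(o) = 4*o² (h(o) = (2*o)² = 4*o²)
h(q) - 4*74 = 4*(-10)² - 4*74 = 4*100 - 296 = 400 - 296 = 104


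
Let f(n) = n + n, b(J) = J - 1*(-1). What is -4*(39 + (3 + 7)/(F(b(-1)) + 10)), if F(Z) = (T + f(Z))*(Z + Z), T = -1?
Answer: -160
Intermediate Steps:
b(J) = 1 + J (b(J) = J + 1 = 1 + J)
f(n) = 2*n
F(Z) = 2*Z*(-1 + 2*Z) (F(Z) = (-1 + 2*Z)*(Z + Z) = (-1 + 2*Z)*(2*Z) = 2*Z*(-1 + 2*Z))
-4*(39 + (3 + 7)/(F(b(-1)) + 10)) = -4*(39 + (3 + 7)/(2*(1 - 1)*(-1 + 2*(1 - 1)) + 10)) = -4*(39 + 10/(2*0*(-1 + 2*0) + 10)) = -4*(39 + 10/(2*0*(-1 + 0) + 10)) = -4*(39 + 10/(2*0*(-1) + 10)) = -4*(39 + 10/(0 + 10)) = -4*(39 + 10/10) = -4*(39 + 10*(⅒)) = -4*(39 + 1) = -4*40 = -160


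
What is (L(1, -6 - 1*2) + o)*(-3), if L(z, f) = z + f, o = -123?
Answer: 390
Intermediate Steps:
L(z, f) = f + z
(L(1, -6 - 1*2) + o)*(-3) = (((-6 - 1*2) + 1) - 123)*(-3) = (((-6 - 2) + 1) - 123)*(-3) = ((-8 + 1) - 123)*(-3) = (-7 - 123)*(-3) = -130*(-3) = 390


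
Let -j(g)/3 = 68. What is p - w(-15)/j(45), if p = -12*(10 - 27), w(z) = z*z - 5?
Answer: 10459/51 ≈ 205.08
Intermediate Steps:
j(g) = -204 (j(g) = -3*68 = -204)
w(z) = -5 + z² (w(z) = z² - 5 = -5 + z²)
p = 204 (p = -12*(-17) = 204)
p - w(-15)/j(45) = 204 - (-5 + (-15)²)/(-204) = 204 - (-5 + 225)*(-1)/204 = 204 - 220*(-1)/204 = 204 - 1*(-55/51) = 204 + 55/51 = 10459/51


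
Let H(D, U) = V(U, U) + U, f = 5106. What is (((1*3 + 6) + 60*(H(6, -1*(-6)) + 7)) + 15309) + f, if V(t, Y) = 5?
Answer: 21504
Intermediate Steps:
H(D, U) = 5 + U
(((1*3 + 6) + 60*(H(6, -1*(-6)) + 7)) + 15309) + f = (((1*3 + 6) + 60*((5 - 1*(-6)) + 7)) + 15309) + 5106 = (((3 + 6) + 60*((5 + 6) + 7)) + 15309) + 5106 = ((9 + 60*(11 + 7)) + 15309) + 5106 = ((9 + 60*18) + 15309) + 5106 = ((9 + 1080) + 15309) + 5106 = (1089 + 15309) + 5106 = 16398 + 5106 = 21504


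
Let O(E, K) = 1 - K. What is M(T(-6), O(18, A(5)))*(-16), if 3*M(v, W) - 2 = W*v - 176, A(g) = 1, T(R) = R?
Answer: 928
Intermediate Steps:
M(v, W) = -58 + W*v/3 (M(v, W) = ⅔ + (W*v - 176)/3 = ⅔ + (-176 + W*v)/3 = ⅔ + (-176/3 + W*v/3) = -58 + W*v/3)
M(T(-6), O(18, A(5)))*(-16) = (-58 + (⅓)*(1 - 1*1)*(-6))*(-16) = (-58 + (⅓)*(1 - 1)*(-6))*(-16) = (-58 + (⅓)*0*(-6))*(-16) = (-58 + 0)*(-16) = -58*(-16) = 928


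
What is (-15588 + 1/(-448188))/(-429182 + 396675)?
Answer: 6986354545/14569247316 ≈ 0.47953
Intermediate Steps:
(-15588 + 1/(-448188))/(-429182 + 396675) = (-15588 - 1/448188)/(-32507) = -6986354545/448188*(-1/32507) = 6986354545/14569247316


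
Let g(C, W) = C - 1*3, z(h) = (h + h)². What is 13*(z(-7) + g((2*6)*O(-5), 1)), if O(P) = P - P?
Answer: 2509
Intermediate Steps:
O(P) = 0
z(h) = 4*h² (z(h) = (2*h)² = 4*h²)
g(C, W) = -3 + C (g(C, W) = C - 3 = -3 + C)
13*(z(-7) + g((2*6)*O(-5), 1)) = 13*(4*(-7)² + (-3 + (2*6)*0)) = 13*(4*49 + (-3 + 12*0)) = 13*(196 + (-3 + 0)) = 13*(196 - 3) = 13*193 = 2509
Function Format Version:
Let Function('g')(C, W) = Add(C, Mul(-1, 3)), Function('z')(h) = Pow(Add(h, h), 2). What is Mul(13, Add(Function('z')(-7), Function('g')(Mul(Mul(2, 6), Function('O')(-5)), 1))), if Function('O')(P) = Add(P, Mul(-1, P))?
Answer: 2509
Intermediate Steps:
Function('O')(P) = 0
Function('z')(h) = Mul(4, Pow(h, 2)) (Function('z')(h) = Pow(Mul(2, h), 2) = Mul(4, Pow(h, 2)))
Function('g')(C, W) = Add(-3, C) (Function('g')(C, W) = Add(C, -3) = Add(-3, C))
Mul(13, Add(Function('z')(-7), Function('g')(Mul(Mul(2, 6), Function('O')(-5)), 1))) = Mul(13, Add(Mul(4, Pow(-7, 2)), Add(-3, Mul(Mul(2, 6), 0)))) = Mul(13, Add(Mul(4, 49), Add(-3, Mul(12, 0)))) = Mul(13, Add(196, Add(-3, 0))) = Mul(13, Add(196, -3)) = Mul(13, 193) = 2509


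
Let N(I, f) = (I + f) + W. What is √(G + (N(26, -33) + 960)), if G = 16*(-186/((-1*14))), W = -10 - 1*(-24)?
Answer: √57799/7 ≈ 34.345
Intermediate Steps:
W = 14 (W = -10 + 24 = 14)
N(I, f) = 14 + I + f (N(I, f) = (I + f) + 14 = 14 + I + f)
G = 1488/7 (G = 16*(-186/(-14)) = 16*(-186*(-1/14)) = 16*(93/7) = 1488/7 ≈ 212.57)
√(G + (N(26, -33) + 960)) = √(1488/7 + ((14 + 26 - 33) + 960)) = √(1488/7 + (7 + 960)) = √(1488/7 + 967) = √(8257/7) = √57799/7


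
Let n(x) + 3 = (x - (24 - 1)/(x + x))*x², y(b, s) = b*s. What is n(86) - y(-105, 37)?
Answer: 638949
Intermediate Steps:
n(x) = -3 + x²*(x - 23/(2*x)) (n(x) = -3 + (x - (24 - 1)/(x + x))*x² = -3 + (x - 23/(2*x))*x² = -3 + x²*(x - 23/(2*x)))
n(86) - y(-105, 37) = (-3 + 86³ - 23/2*86) - (-105)*37 = (-3 + 636056 - 989) - 1*(-3885) = 635064 + 3885 = 638949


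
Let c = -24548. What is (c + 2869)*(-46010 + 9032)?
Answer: 801646062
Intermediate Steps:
(c + 2869)*(-46010 + 9032) = (-24548 + 2869)*(-46010 + 9032) = -21679*(-36978) = 801646062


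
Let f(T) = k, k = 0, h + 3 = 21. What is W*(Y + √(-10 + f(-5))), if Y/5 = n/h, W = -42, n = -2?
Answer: 70/3 - 42*I*√10 ≈ 23.333 - 132.82*I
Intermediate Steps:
h = 18 (h = -3 + 21 = 18)
f(T) = 0
Y = -5/9 (Y = 5*(-2/18) = 5*(-2*1/18) = 5*(-⅑) = -5/9 ≈ -0.55556)
W*(Y + √(-10 + f(-5))) = -42*(-5/9 + √(-10 + 0)) = -42*(-5/9 + √(-10)) = -42*(-5/9 + I*√10) = 70/3 - 42*I*√10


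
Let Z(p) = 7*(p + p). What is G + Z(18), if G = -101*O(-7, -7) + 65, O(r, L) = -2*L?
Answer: -1097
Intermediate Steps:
Z(p) = 14*p (Z(p) = 7*(2*p) = 14*p)
G = -1349 (G = -(-202)*(-7) + 65 = -101*14 + 65 = -1414 + 65 = -1349)
G + Z(18) = -1349 + 14*18 = -1349 + 252 = -1097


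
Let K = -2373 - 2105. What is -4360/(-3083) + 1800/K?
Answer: 6987340/6902837 ≈ 1.0122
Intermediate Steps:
K = -4478
-4360/(-3083) + 1800/K = -4360/(-3083) + 1800/(-4478) = -4360*(-1/3083) + 1800*(-1/4478) = 4360/3083 - 900/2239 = 6987340/6902837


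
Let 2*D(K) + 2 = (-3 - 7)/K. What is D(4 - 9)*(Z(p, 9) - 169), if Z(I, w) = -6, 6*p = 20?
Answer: 0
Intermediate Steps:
p = 10/3 (p = (⅙)*20 = 10/3 ≈ 3.3333)
D(K) = -1 - 5/K (D(K) = -1 + ((-3 - 7)/K)/2 = -1 + (-10/K)/2 = -1 - 5/K)
D(4 - 9)*(Z(p, 9) - 169) = ((-5 - (4 - 9))/(4 - 9))*(-6 - 169) = ((-5 - 1*(-5))/(-5))*(-175) = -(-5 + 5)/5*(-175) = -⅕*0*(-175) = 0*(-175) = 0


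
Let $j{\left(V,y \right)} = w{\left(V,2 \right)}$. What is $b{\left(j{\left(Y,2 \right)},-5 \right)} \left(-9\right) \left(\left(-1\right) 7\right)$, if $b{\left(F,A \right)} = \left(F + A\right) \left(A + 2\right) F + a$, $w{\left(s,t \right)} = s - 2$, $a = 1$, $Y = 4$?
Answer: $1197$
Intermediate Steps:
$w{\left(s,t \right)} = -2 + s$
$j{\left(V,y \right)} = -2 + V$
$b{\left(F,A \right)} = 1 + F \left(2 + A\right) \left(A + F\right)$ ($b{\left(F,A \right)} = \left(F + A\right) \left(A + 2\right) F + 1 = \left(A + F\right) \left(2 + A\right) F + 1 = \left(2 + A\right) \left(A + F\right) F + 1 = F \left(2 + A\right) \left(A + F\right) + 1 = 1 + F \left(2 + A\right) \left(A + F\right)$)
$b{\left(j{\left(Y,2 \right)},-5 \right)} \left(-9\right) \left(\left(-1\right) 7\right) = \left(1 + 2 \left(-2 + 4\right)^{2} - 5 \left(-2 + 4\right)^{2} + \left(-2 + 4\right) \left(-5\right)^{2} + 2 \left(-5\right) \left(-2 + 4\right)\right) \left(-9\right) \left(\left(-1\right) 7\right) = \left(1 + 2 \cdot 2^{2} - 5 \cdot 2^{2} + 2 \cdot 25 + 2 \left(-5\right) 2\right) \left(-9\right) \left(-7\right) = \left(1 + 2 \cdot 4 - 20 + 50 - 20\right) \left(-9\right) \left(-7\right) = \left(1 + 8 - 20 + 50 - 20\right) \left(-9\right) \left(-7\right) = 19 \left(-9\right) \left(-7\right) = \left(-171\right) \left(-7\right) = 1197$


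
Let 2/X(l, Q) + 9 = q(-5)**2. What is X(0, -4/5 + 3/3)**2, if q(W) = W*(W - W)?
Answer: 4/81 ≈ 0.049383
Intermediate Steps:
q(W) = 0 (q(W) = W*0 = 0)
X(l, Q) = -2/9 (X(l, Q) = 2/(-9 + 0**2) = 2/(-9 + 0) = 2/(-9) = 2*(-1/9) = -2/9)
X(0, -4/5 + 3/3)**2 = (-2/9)**2 = 4/81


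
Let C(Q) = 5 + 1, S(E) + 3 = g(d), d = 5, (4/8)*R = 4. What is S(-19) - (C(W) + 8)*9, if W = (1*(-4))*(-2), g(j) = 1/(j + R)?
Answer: -1676/13 ≈ -128.92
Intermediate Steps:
R = 8 (R = 2*4 = 8)
g(j) = 1/(8 + j) (g(j) = 1/(j + 8) = 1/(8 + j))
S(E) = -38/13 (S(E) = -3 + 1/(8 + 5) = -3 + 1/13 = -38/13)
W = 8 (W = -4*(-2) = 8)
C(Q) = 6
S(-19) - (C(W) + 8)*9 = -38/13 - (6 + 8)*9 = -38/13 - 14*9 = -38/13 - 1*126 = -38/13 - 126 = -1676/13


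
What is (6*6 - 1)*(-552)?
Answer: -19320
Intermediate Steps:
(6*6 - 1)*(-552) = (36 - 1)*(-552) = 35*(-552) = -19320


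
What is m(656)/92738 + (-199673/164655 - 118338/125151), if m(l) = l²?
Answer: 790561840043081/318504609972315 ≈ 2.4821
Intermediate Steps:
m(656)/92738 + (-199673/164655 - 118338/125151) = 656²/92738 + (-199673/164655 - 118338/125151) = 430336*(1/92738) + (-199673*1/164655 - 118338*1/125151) = 215168/46369 + (-199673/164655 - 39446/41717) = 215168/46369 - 14824739671/6868912635 = 790561840043081/318504609972315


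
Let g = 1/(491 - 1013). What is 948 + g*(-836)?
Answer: 247846/261 ≈ 949.60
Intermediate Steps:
g = -1/522 (g = 1/(-522) = -1/522 ≈ -0.0019157)
948 + g*(-836) = 948 - 1/522*(-836) = 948 + 418/261 = 247846/261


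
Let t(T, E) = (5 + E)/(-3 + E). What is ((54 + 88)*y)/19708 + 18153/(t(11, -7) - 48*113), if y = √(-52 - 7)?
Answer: -90765/27119 + 71*I*√59/9854 ≈ -3.3469 + 0.055344*I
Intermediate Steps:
y = I*√59 (y = √(-59) = I*√59 ≈ 7.6811*I)
t(T, E) = (5 + E)/(-3 + E)
((54 + 88)*y)/19708 + 18153/(t(11, -7) - 48*113) = ((54 + 88)*(I*√59))/19708 + 18153/((5 - 7)/(-3 - 7) - 48*113) = (142*(I*√59))*(1/19708) + 18153/(-2/(-10) - 5424) = (142*I*√59)*(1/19708) + 18153/(-⅒*(-2) - 5424) = 71*I*√59/9854 + 18153/(⅕ - 5424) = 71*I*√59/9854 + 18153/(-27119/5) = 71*I*√59/9854 + 18153*(-5/27119) = 71*I*√59/9854 - 90765/27119 = -90765/27119 + 71*I*√59/9854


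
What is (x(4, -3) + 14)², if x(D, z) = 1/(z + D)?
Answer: 225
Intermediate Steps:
x(D, z) = 1/(D + z)
(x(4, -3) + 14)² = (1/(4 - 3) + 14)² = (1/1 + 14)² = (1 + 14)² = 15² = 225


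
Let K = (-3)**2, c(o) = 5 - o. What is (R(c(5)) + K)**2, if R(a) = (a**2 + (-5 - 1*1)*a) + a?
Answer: 81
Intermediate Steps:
R(a) = a**2 - 5*a (R(a) = (a**2 + (-5 - 1)*a) + a = (a**2 - 6*a) + a = a**2 - 5*a)
K = 9
(R(c(5)) + K)**2 = ((5 - 1*5)*(-5 + (5 - 1*5)) + 9)**2 = ((5 - 5)*(-5 + (5 - 5)) + 9)**2 = (0*(-5 + 0) + 9)**2 = (0*(-5) + 9)**2 = (0 + 9)**2 = 9**2 = 81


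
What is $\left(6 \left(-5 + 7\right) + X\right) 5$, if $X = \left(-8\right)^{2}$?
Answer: $380$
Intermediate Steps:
$X = 64$
$\left(6 \left(-5 + 7\right) + X\right) 5 = \left(6 \left(-5 + 7\right) + 64\right) 5 = \left(6 \cdot 2 + 64\right) 5 = \left(12 + 64\right) 5 = 76 \cdot 5 = 380$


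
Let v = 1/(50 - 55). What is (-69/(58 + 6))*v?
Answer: 69/320 ≈ 0.21563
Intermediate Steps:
v = -⅕ (v = 1/(-5) = -⅕ ≈ -0.20000)
(-69/(58 + 6))*v = -69/(58 + 6)*(-⅕) = -69/64*(-⅕) = 69/320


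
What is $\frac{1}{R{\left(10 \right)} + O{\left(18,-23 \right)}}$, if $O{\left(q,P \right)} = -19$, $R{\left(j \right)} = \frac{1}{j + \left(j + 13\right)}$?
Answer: $- \frac{33}{626} \approx -0.052716$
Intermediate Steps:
$R{\left(j \right)} = \frac{1}{13 + 2 j}$ ($R{\left(j \right)} = \frac{1}{j + \left(13 + j\right)} = \frac{1}{13 + 2 j}$)
$\frac{1}{R{\left(10 \right)} + O{\left(18,-23 \right)}} = \frac{1}{\frac{1}{13 + 2 \cdot 10} - 19} = \frac{1}{\frac{1}{13 + 20} - 19} = \frac{1}{\frac{1}{33} - 19} = \frac{1}{- \frac{626}{33}} = - \frac{33}{626}$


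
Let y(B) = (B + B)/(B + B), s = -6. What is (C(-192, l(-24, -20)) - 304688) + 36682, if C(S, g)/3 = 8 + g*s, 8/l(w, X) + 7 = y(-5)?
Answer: -267958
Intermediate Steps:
y(B) = 1 (y(B) = (2*B)/((2*B)) = (2*B)*(1/(2*B)) = 1)
l(w, X) = -4/3 (l(w, X) = 8/(-7 + 1) = 8/(-6) = 8*(-⅙) = -4/3)
C(S, g) = 24 - 18*g (C(S, g) = 3*(8 + g*(-6)) = 3*(8 - 6*g) = 24 - 18*g)
(C(-192, l(-24, -20)) - 304688) + 36682 = ((24 - 18*(-4/3)) - 304688) + 36682 = ((24 + 24) - 304688) + 36682 = (48 - 304688) + 36682 = -304640 + 36682 = -267958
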